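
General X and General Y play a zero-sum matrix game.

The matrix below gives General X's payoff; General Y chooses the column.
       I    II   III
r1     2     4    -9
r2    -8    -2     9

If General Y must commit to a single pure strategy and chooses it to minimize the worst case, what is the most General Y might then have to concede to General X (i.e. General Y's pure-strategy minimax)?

2

The worst case (largest entry) in each column is I: 2, II: 4, III: 9.
The best (smallest) of these is 2.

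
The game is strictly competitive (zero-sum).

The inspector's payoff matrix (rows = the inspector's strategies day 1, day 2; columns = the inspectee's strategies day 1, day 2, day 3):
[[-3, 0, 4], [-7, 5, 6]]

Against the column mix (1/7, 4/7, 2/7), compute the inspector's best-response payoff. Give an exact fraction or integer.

day 1: (-3)·(1/7) + (0)·(4/7) + (4)·(2/7) = 5/7.
day 2: (-7)·(1/7) + (5)·(4/7) + (6)·(2/7) = 25/7.
The best pure response is day 2 with expected payoff 25/7.

25/7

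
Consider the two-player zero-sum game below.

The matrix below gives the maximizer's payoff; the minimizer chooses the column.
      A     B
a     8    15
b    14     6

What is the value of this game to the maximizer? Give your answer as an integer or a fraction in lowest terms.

Row minima are 8 and 6, so the maximizer's maximin is 8; column maxima are 14 and 15, so the minimizer's minimax is 14. These differ, so the equilibrium is in mixed strategies.
Let the maximizer play a with probability p. The minimizer is indifferent when 8p + 14(1−p) = 15p + 6(1−p), giving p = 8/15.
Let the minimizer play A with probability q. The maximizer is indifferent when 8q + 15(1−q) = 14q + 6(1−q), giving q = 3/5.
The value is 8·(3/5) + (15)·(2/5) = 54/5.

54/5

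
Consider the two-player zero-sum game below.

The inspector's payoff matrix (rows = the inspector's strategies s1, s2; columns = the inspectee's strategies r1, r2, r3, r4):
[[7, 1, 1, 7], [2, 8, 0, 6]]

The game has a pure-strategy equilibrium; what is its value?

1

Row minima: 1, 0 → the inspector's maximin is 1.
Column maxima: 7, 8, 1, 7 → the inspectee's minimax is 1.
They coincide at (s1, r3), so the value is 1.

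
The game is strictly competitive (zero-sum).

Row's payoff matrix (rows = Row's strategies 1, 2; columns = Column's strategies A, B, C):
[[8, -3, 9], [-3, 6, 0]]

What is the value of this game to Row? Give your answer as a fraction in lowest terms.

Column C is strictly dominated by A for Column (it gives Row more in every row).
The remaining 2×2 game on (1, 2) × (A, B) has no saddle point. Let Row play 1 with probability p; indifference gives 8p − 3(1−p) = −3p + 6(1−p), so p = 9/20.
Similarly Column's optimal q on A is 9/20, and the value is 8·(9/20) + (-3)·(11/20) = 39/20.

39/20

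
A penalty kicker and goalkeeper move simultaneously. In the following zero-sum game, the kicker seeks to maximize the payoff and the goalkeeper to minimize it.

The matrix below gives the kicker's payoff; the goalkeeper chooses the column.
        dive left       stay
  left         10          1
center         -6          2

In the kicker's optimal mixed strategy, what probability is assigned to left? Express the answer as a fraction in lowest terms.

8/17

Row minima are 1 and -6, so the kicker's maximin is 1; column maxima are 10 and 2, so the goalkeeper's minimax is 2. These differ, so the equilibrium is in mixed strategies.
Let the kicker play left with probability p. The goalkeeper is indifferent when 10p − 6(1−p) = p + 2(1−p), giving p = 8/17.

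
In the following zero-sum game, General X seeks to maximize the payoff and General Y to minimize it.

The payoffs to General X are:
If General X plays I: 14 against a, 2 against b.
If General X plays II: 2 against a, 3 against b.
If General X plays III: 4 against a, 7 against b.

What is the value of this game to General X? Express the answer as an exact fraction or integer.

Row II is strictly dominated by row III, so General X never plays it.
The remaining 2×2 game on (I, III) × (a, b) has no saddle point. Let General X play I with probability p; indifference gives 14p + 4(1−p) = 2p + 7(1−p), so p = 1/5.
Similarly General Y's optimal q on a is 1/3, and the value is 14·(1/3) + (2)·(2/3) = 6.

6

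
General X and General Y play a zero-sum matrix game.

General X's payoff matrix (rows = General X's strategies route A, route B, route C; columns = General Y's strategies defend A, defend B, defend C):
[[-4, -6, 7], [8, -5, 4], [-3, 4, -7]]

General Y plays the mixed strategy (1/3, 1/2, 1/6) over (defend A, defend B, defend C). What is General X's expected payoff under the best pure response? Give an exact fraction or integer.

5/6

route A: (-4)·(1/3) + (-6)·(1/2) + (7)·(1/6) = -19/6.
route B: (8)·(1/3) + (-5)·(1/2) + (4)·(1/6) = 5/6.
route C: (-3)·(1/3) + (4)·(1/2) + (-7)·(1/6) = -1/6.
The best pure response is route B with expected payoff 5/6.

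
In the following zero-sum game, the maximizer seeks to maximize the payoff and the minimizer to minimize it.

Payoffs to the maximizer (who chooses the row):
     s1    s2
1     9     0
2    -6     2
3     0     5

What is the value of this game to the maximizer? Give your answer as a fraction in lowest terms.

45/14

Row 2 is strictly dominated by row 3, so the maximizer never plays it.
The remaining 2×2 game on (1, 3) × (s1, s2) has no saddle point. Let the maximizer play 1 with probability p; indifference gives 9p = 5(1−p), so p = 5/14.
Similarly the minimizer's optimal q on s1 is 5/14, and the value is 9·(5/14) + (0)·(9/14) = 45/14.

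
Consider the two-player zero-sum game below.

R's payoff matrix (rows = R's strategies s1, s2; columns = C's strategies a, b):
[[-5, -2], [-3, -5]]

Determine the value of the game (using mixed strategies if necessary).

-19/5

Row minima are -5 and -5, so R's maximin is -5; column maxima are -3 and -2, so C's minimax is -3. These differ, so the equilibrium is in mixed strategies.
Let R play s1 with probability p. C is indifferent when −5p − 3(1−p) = −2p − 5(1−p), giving p = 2/5.
Let C play a with probability q. R is indifferent when −5q − 2(1−q) = −3q − 5(1−q), giving q = 3/5.
The value is -5·(3/5) + (-2)·(2/5) = -19/5.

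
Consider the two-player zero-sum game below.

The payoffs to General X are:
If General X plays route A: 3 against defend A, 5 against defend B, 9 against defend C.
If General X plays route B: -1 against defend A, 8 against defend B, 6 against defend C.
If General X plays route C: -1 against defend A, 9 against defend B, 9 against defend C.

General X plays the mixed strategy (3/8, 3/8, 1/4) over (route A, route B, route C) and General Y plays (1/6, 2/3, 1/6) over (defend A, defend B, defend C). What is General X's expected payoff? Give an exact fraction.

295/48

Against (1/6, 2/3, 1/6), each row's expected payoff is route A: 16/3; route B: 37/6; route C: 22/3.
Taking the (3/8, 3/8, 1/4)-weighted average: (3/8)·(16/3) + (3/8)·(37/6) + (1/4)·(22/3) = 295/48.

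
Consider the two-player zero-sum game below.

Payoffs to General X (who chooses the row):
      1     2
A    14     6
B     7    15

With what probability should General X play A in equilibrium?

1/2

Row minima are 6 and 7, so General X's maximin is 7; column maxima are 14 and 15, so General Y's minimax is 14. These differ, so the equilibrium is in mixed strategies.
Let General X play A with probability p. General Y is indifferent when 14p + 7(1−p) = 6p + 15(1−p), giving p = 1/2.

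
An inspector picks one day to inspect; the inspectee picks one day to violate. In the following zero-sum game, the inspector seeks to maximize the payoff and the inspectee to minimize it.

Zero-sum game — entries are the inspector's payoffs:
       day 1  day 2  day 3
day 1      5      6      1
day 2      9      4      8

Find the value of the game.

44/9

Column day 1 is strictly dominated by day 3 for the inspectee (it gives the inspector more in every row).
The remaining 2×2 game on (day 1, day 2) × (day 2, day 3) has no saddle point. Let the inspector play day 1 with probability p; indifference gives 6p + 4(1−p) = p + 8(1−p), so p = 4/9.
Similarly the inspectee's optimal q on day 2 is 7/9, and the value is 6·(7/9) + (1)·(2/9) = 44/9.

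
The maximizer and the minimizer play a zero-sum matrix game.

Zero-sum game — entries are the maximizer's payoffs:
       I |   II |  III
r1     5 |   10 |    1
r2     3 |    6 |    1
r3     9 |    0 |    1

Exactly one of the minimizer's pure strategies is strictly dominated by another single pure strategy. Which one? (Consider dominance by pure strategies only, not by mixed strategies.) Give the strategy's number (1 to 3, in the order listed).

1

The minimizer prefers columns that give the maximizer less. Compare I with III: 1 < 5, 1 < 3, 1 < 9.
So III strictly dominates I for the minimizer; I is strictly dominated.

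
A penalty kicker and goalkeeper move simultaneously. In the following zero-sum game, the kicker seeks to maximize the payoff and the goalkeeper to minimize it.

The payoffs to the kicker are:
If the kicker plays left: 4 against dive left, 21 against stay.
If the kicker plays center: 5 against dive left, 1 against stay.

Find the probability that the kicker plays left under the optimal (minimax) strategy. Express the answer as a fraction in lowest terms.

4/21

Row minima are 4 and 1, so the kicker's maximin is 4; column maxima are 5 and 21, so the goalkeeper's minimax is 5. These differ, so the equilibrium is in mixed strategies.
Let the kicker play left with probability p. The goalkeeper is indifferent when 4p + 5(1−p) = 21p + (1−p), giving p = 4/21.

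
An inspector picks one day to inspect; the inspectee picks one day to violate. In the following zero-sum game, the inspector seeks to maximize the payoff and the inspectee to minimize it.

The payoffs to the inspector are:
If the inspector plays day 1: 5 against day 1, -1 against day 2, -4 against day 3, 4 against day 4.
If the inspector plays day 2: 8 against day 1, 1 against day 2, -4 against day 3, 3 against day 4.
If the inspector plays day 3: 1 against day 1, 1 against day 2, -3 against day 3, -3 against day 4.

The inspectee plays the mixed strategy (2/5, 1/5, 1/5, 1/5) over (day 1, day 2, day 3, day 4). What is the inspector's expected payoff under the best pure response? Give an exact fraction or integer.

16/5

day 1: (5)·(2/5) + (-1)·(1/5) + (-4)·(1/5) + (4)·(1/5) = 9/5.
day 2: (8)·(2/5) + (1)·(1/5) + (-4)·(1/5) + (3)·(1/5) = 16/5.
day 3: (1)·(2/5) + (1)·(1/5) + (-3)·(1/5) + (-3)·(1/5) = -3/5.
The best pure response is day 2 with expected payoff 16/5.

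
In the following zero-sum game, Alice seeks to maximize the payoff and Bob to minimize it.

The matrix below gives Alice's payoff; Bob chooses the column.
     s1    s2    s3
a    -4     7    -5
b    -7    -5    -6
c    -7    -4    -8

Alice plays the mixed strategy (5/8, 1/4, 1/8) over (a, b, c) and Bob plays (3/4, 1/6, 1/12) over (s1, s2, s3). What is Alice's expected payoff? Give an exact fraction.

-31/8

Against (3/4, 1/6, 1/12), each row's expected payoff is a: -9/4; b: -79/12; c: -79/12.
Taking the (5/8, 1/4, 1/8)-weighted average: (5/8)·(-9/4) + (1/4)·(-79/12) + (1/8)·(-79/12) = -31/8.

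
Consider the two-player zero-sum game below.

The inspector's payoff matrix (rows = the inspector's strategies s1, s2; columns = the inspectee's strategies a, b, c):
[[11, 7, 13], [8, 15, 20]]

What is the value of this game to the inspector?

109/11

Column c is strictly dominated by b for the inspectee (it gives the inspector more in every row).
The remaining 2×2 game on (s1, s2) × (a, b) has no saddle point. Let the inspector play s1 with probability p; indifference gives 11p + 8(1−p) = 7p + 15(1−p), so p = 7/11.
Similarly the inspectee's optimal q on a is 8/11, and the value is 11·(8/11) + (7)·(3/11) = 109/11.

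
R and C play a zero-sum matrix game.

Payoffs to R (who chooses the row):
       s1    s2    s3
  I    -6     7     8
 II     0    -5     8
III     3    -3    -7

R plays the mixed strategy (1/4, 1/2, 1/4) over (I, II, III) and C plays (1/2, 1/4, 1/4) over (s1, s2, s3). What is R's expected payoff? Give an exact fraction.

Against (1/2, 1/4, 1/4), each row's expected payoff is I: 3/4; II: 3/4; III: -1.
Taking the (1/4, 1/2, 1/4)-weighted average: (1/4)·(3/4) + (1/2)·(3/4) + (1/4)·(-1) = 5/16.

5/16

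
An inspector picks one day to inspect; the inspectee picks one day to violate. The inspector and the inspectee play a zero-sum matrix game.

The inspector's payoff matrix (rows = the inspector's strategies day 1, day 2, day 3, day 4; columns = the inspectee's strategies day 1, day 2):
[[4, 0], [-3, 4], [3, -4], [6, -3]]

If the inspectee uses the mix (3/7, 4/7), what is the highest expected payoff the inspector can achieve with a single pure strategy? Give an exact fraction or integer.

12/7

day 1: (4)·(3/7) + (0)·(4/7) = 12/7.
day 2: (-3)·(3/7) + (4)·(4/7) = 1.
day 3: (3)·(3/7) + (-4)·(4/7) = -1.
day 4: (6)·(3/7) + (-3)·(4/7) = 6/7.
The best pure response is day 1 with expected payoff 12/7.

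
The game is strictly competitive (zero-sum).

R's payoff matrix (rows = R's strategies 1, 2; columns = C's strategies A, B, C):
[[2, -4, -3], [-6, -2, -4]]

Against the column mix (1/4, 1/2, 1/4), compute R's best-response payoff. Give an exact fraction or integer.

1: (2)·(1/4) + (-4)·(1/2) + (-3)·(1/4) = -9/4.
2: (-6)·(1/4) + (-2)·(1/2) + (-4)·(1/4) = -7/2.
The best pure response is 1 with expected payoff -9/4.

-9/4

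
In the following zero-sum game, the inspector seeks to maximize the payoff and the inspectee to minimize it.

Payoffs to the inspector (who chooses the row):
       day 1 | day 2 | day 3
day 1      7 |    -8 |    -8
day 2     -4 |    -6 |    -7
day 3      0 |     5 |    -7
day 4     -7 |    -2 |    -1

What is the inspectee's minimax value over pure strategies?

The worst case (largest entry) in each column is day 1: 7, day 2: 5, day 3: -1.
The best (smallest) of these is -1.

-1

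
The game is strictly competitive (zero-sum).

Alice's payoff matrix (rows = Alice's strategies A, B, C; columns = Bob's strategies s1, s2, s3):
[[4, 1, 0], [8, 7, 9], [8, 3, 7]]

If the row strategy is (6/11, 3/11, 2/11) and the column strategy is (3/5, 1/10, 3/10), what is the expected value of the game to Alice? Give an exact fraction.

54/11

Against (3/5, 1/10, 3/10), each row's expected payoff is A: 5/2; B: 41/5; C: 36/5.
Taking the (6/11, 3/11, 2/11)-weighted average: (6/11)·(5/2) + (3/11)·(41/5) + (2/11)·(36/5) = 54/11.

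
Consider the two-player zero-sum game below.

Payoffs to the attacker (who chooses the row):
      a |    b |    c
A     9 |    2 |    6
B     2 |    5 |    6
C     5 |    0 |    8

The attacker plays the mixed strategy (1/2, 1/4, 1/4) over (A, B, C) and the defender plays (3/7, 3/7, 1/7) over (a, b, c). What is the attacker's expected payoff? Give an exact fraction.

32/7

Against (3/7, 3/7, 1/7), each row's expected payoff is A: 39/7; B: 27/7; C: 23/7.
Taking the (1/2, 1/4, 1/4)-weighted average: (1/2)·(39/7) + (1/4)·(27/7) + (1/4)·(23/7) = 32/7.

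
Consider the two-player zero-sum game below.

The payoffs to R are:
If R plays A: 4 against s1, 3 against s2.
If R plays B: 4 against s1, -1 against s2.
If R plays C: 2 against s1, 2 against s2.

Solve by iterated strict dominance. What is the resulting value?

Row C is strictly dominated by row A (4>2, 3>2); eliminate C.
Column s1 is strictly dominated by s2 for C (3<4, -1<4); eliminate s1.
Row B is strictly dominated by row A (3>-1); eliminate B.
Only (A, s2) remains, with payoff 3.

3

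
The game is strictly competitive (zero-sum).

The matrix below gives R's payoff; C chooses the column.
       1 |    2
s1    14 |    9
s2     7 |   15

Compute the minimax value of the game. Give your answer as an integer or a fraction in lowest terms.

Row minima are 9 and 7, so R's maximin is 9; column maxima are 14 and 15, so C's minimax is 14. These differ, so the equilibrium is in mixed strategies.
Let R play s1 with probability p. C is indifferent when 14p + 7(1−p) = 9p + 15(1−p), giving p = 8/13.
Let C play 1 with probability q. R is indifferent when 14q + 9(1−q) = 7q + 15(1−q), giving q = 6/13.
The value is 14·(6/13) + (9)·(7/13) = 147/13.

147/13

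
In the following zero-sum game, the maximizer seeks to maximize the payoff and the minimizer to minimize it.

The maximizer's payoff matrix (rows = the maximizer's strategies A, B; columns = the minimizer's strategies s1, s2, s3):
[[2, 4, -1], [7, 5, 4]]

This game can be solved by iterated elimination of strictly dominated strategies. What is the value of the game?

4

Column s1 is strictly dominated by s3 for the minimizer (-1<2, 4<7); eliminate s1.
Column s2 is strictly dominated by s3 for the minimizer (-1<4, 4<5); eliminate s2.
Row A is strictly dominated by row B (4>-1); eliminate A.
Only (B, s3) remains, with payoff 4.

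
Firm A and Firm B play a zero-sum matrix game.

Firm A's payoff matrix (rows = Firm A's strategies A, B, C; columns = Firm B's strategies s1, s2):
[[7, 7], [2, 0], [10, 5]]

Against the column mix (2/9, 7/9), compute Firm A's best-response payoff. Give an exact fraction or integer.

7

A: (7)·(2/9) + (7)·(7/9) = 7.
B: (2)·(2/9) + (0)·(7/9) = 4/9.
C: (10)·(2/9) + (5)·(7/9) = 55/9.
The best pure response is A with expected payoff 7.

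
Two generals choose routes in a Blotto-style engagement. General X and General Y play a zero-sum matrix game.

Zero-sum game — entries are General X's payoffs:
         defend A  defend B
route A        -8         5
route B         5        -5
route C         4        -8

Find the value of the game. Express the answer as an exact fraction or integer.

-15/23

Row route C is strictly dominated by row route B, so General X never plays it.
The remaining 2×2 game on (route A, route B) × (defend A, defend B) has no saddle point. Let General X play route A with probability p; indifference gives −8p + 5(1−p) = 5p − 5(1−p), so p = 10/23.
Similarly General Y's optimal q on defend A is 10/23, and the value is -8·(10/23) + (5)·(13/23) = -15/23.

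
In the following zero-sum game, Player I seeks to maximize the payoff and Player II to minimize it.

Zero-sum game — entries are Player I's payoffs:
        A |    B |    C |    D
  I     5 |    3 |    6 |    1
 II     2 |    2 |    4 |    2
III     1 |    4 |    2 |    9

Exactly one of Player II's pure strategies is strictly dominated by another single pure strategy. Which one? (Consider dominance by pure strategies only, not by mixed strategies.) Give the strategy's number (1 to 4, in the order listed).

3

Player II prefers columns that give Player I less. Compare C with A: 5 < 6, 2 < 4, 1 < 2.
So A strictly dominates C for Player II; C is strictly dominated.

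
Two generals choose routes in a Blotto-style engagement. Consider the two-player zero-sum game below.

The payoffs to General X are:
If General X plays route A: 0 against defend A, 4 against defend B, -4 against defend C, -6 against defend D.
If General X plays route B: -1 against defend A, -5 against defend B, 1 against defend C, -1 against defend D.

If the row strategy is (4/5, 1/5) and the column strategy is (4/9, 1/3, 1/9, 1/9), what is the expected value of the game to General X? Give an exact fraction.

-11/45

Against (4/9, 1/3, 1/9, 1/9), each row's expected payoff is route A: 2/9; route B: -19/9.
Taking the (4/5, 1/5)-weighted average: (4/5)·(2/9) + (1/5)·(-19/9) = -11/45.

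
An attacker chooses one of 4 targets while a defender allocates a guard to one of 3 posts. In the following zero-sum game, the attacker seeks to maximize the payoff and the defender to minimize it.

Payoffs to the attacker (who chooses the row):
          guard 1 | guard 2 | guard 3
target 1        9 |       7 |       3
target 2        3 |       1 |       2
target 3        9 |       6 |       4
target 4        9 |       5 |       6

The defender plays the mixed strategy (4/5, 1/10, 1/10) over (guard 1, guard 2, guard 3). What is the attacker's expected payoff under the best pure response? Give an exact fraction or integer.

83/10

target 1: (9)·(4/5) + (7)·(1/10) + (3)·(1/10) = 41/5.
target 2: (3)·(4/5) + (1)·(1/10) + (2)·(1/10) = 27/10.
target 3: (9)·(4/5) + (6)·(1/10) + (4)·(1/10) = 41/5.
target 4: (9)·(4/5) + (5)·(1/10) + (6)·(1/10) = 83/10.
The best pure response is target 4 with expected payoff 83/10.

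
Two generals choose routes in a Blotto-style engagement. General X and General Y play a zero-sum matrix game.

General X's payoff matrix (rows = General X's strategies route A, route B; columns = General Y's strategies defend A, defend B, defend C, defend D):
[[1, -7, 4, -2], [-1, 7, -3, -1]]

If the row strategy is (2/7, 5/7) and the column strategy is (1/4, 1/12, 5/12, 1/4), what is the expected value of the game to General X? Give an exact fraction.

Against (1/4, 1/12, 5/12, 1/4), each row's expected payoff is route A: 5/6; route B: -7/6.
Taking the (2/7, 5/7)-weighted average: (2/7)·(5/6) + (5/7)·(-7/6) = -25/42.

-25/42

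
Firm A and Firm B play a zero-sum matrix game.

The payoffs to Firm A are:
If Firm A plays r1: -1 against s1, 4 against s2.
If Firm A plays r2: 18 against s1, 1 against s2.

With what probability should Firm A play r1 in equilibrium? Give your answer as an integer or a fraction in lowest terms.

17/22

Row minima are -1 and 1, so Firm A's maximin is 1; column maxima are 18 and 4, so Firm B's minimax is 4. These differ, so the equilibrium is in mixed strategies.
Let Firm A play r1 with probability p. Firm B is indifferent when −p + 18(1−p) = 4p + (1−p), giving p = 17/22.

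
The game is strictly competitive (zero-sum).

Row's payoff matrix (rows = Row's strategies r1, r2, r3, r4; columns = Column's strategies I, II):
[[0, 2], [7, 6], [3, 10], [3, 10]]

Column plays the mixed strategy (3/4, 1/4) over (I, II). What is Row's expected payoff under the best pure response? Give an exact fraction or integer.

r1: (0)·(3/4) + (2)·(1/4) = 1/2.
r2: (7)·(3/4) + (6)·(1/4) = 27/4.
r3: (3)·(3/4) + (10)·(1/4) = 19/4.
r4: (3)·(3/4) + (10)·(1/4) = 19/4.
The best pure response is r2 with expected payoff 27/4.

27/4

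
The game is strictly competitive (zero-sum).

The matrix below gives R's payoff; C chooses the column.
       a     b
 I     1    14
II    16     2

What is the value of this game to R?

Row minima are 1 and 2, so R's maximin is 2; column maxima are 16 and 14, so C's minimax is 14. These differ, so the equilibrium is in mixed strategies.
Let R play I with probability p. C is indifferent when p + 16(1−p) = 14p + 2(1−p), giving p = 14/27.
Let C play a with probability q. R is indifferent when q + 14(1−q) = 16q + 2(1−q), giving q = 4/9.
The value is 1·(4/9) + (14)·(5/9) = 74/9.

74/9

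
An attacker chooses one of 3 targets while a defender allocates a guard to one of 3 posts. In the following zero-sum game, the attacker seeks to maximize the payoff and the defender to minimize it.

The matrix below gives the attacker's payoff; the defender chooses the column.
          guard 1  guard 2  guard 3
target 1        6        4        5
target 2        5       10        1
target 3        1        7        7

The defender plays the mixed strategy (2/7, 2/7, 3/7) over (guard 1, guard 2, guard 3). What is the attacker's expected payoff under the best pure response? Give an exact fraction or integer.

37/7

target 1: (6)·(2/7) + (4)·(2/7) + (5)·(3/7) = 5.
target 2: (5)·(2/7) + (10)·(2/7) + (1)·(3/7) = 33/7.
target 3: (1)·(2/7) + (7)·(2/7) + (7)·(3/7) = 37/7.
The best pure response is target 3 with expected payoff 37/7.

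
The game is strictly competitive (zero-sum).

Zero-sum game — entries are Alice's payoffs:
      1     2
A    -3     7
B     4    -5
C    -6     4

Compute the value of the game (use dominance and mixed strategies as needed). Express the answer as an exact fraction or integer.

13/19

Row C is strictly dominated by row A, so Alice never plays it.
The remaining 2×2 game on (A, B) × (1, 2) has no saddle point. Let Alice play A with probability p; indifference gives −3p + 4(1−p) = 7p − 5(1−p), so p = 9/19.
Similarly Bob's optimal q on 1 is 12/19, and the value is -3·(12/19) + (7)·(7/19) = 13/19.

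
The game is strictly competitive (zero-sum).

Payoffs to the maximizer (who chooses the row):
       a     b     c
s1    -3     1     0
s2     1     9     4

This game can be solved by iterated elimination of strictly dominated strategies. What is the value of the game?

1

Column b is strictly dominated by a for the minimizer (-3<1, 1<9); eliminate b.
Column c is strictly dominated by a for the minimizer (-3<0, 1<4); eliminate c.
Row s1 is strictly dominated by row s2 (1>-3); eliminate s1.
Only (s2, a) remains, with payoff 1.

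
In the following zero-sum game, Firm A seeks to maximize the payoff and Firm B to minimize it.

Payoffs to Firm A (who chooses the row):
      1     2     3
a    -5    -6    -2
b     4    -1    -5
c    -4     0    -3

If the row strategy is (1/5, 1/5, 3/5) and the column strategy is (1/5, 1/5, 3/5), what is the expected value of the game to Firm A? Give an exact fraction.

-68/25

Against (1/5, 1/5, 3/5), each row's expected payoff is a: -17/5; b: -12/5; c: -13/5.
Taking the (1/5, 1/5, 3/5)-weighted average: (1/5)·(-17/5) + (1/5)·(-12/5) + (3/5)·(-13/5) = -68/25.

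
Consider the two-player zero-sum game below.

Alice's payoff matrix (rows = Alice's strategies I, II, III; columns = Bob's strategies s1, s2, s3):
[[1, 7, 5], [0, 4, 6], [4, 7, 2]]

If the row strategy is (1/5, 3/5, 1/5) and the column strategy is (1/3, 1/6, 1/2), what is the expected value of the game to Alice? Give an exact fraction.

37/10

Against (1/3, 1/6, 1/2), each row's expected payoff is I: 4; II: 11/3; III: 7/2.
Taking the (1/5, 3/5, 1/5)-weighted average: (1/5)·(4) + (3/5)·(11/3) + (1/5)·(7/2) = 37/10.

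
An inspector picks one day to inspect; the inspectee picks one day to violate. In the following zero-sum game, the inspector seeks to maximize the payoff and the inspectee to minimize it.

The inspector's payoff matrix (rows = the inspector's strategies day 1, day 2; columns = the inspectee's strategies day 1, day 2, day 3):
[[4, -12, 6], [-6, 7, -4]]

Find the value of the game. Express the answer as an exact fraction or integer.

Column day 3 is strictly dominated by day 1 for the inspectee (it gives the inspector more in every row).
The remaining 2×2 game on (day 1, day 2) × (day 1, day 2) has no saddle point. Let the inspector play day 1 with probability p; indifference gives 4p − 6(1−p) = −12p + 7(1−p), so p = 13/29.
Similarly the inspectee's optimal q on day 1 is 19/29, and the value is 4·(19/29) + (-12)·(10/29) = -44/29.

-44/29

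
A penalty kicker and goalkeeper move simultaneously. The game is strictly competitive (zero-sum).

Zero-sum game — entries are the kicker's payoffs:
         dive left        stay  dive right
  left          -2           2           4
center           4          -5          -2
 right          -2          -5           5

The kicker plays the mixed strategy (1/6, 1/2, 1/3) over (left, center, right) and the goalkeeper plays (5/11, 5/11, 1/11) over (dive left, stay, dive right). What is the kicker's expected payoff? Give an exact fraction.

Against (5/11, 5/11, 1/11), each row's expected payoff is left: 4/11; center: -7/11; right: -30/11.
Taking the (1/6, 1/2, 1/3)-weighted average: (1/6)·(4/11) + (1/2)·(-7/11) + (1/3)·(-30/11) = -7/6.

-7/6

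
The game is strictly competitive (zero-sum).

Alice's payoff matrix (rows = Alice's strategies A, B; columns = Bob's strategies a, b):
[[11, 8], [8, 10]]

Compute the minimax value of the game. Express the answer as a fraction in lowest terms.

46/5

Row minima are 8 and 8, so Alice's maximin is 8; column maxima are 11 and 10, so Bob's minimax is 10. These differ, so the equilibrium is in mixed strategies.
Let Alice play A with probability p. Bob is indifferent when 11p + 8(1−p) = 8p + 10(1−p), giving p = 2/5.
Let Bob play a with probability q. Alice is indifferent when 11q + 8(1−q) = 8q + 10(1−q), giving q = 2/5.
The value is 11·(2/5) + (8)·(3/5) = 46/5.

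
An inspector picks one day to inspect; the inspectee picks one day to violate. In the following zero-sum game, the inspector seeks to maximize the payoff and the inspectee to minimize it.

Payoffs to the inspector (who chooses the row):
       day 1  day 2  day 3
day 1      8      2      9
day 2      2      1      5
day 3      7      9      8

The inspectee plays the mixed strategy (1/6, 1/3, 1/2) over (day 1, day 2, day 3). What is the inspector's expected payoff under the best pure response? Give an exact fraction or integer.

day 1: (8)·(1/6) + (2)·(1/3) + (9)·(1/2) = 13/2.
day 2: (2)·(1/6) + (1)·(1/3) + (5)·(1/2) = 19/6.
day 3: (7)·(1/6) + (9)·(1/3) + (8)·(1/2) = 49/6.
The best pure response is day 3 with expected payoff 49/6.

49/6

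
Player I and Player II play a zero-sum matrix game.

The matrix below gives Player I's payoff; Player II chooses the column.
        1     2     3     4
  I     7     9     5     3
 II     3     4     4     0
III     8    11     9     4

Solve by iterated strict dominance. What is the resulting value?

4

Row I is strictly dominated by row III (8>7, 11>9, 9>5, 4>3); eliminate I.
Row II is strictly dominated by row III (8>3, 11>4, 9>4, 4>0); eliminate II.
Column 3 is strictly dominated by 1 for Player II (8<9); eliminate 3.
Column 1 is strictly dominated by 4 for Player II (4<8); eliminate 1.
Column 2 is strictly dominated by 4 for Player II (4<11); eliminate 2.
Only (III, 4) remains, with payoff 4.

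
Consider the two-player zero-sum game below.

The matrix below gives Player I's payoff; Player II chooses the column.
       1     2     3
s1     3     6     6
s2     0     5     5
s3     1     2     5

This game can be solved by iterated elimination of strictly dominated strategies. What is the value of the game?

3

Column 2 is strictly dominated by 1 for Player II (3<6, 0<5, 1<2); eliminate 2.
Column 3 is strictly dominated by 1 for Player II (3<6, 0<5, 1<5); eliminate 3.
Row s2 is strictly dominated by row s1 (3>0); eliminate s2.
Row s3 is strictly dominated by row s1 (3>1); eliminate s3.
Only (s1, 1) remains, with payoff 3.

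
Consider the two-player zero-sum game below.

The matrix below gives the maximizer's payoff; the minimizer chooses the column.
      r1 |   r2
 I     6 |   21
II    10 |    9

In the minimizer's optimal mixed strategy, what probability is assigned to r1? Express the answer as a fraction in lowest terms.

3/4

Row minima are 6 and 9, so the maximizer's maximin is 9; column maxima are 10 and 21, so the minimizer's minimax is 10. These differ, so the equilibrium is in mixed strategies.
Let the minimizer play r1 with probability q. The maximizer is indifferent when 6q + 21(1−q) = 10q + 9(1−q), giving q = 3/4.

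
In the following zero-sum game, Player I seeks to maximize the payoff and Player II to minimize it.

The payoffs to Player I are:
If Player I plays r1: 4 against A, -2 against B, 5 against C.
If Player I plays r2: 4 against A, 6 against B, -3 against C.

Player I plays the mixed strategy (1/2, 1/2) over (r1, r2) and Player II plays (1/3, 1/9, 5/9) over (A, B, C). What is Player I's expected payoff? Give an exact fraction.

Against (1/3, 1/9, 5/9), each row's expected payoff is r1: 35/9; r2: 1/3.
Taking the (1/2, 1/2)-weighted average: (1/2)·(35/9) + (1/2)·(1/3) = 19/9.

19/9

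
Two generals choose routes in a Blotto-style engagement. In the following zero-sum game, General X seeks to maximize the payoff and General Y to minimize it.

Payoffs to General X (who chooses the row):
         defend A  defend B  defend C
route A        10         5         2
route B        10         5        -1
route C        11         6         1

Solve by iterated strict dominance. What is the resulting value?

2

Column defend B is strictly dominated by defend C for General Y (2<5, -1<5, 1<6); eliminate defend B.
Column defend A is strictly dominated by defend C for General Y (2<10, -1<10, 1<11); eliminate defend A.
Row route C is strictly dominated by row route A (2>1); eliminate route C.
Row route B is strictly dominated by row route A (2>-1); eliminate route B.
Only (route A, defend C) remains, with payoff 2.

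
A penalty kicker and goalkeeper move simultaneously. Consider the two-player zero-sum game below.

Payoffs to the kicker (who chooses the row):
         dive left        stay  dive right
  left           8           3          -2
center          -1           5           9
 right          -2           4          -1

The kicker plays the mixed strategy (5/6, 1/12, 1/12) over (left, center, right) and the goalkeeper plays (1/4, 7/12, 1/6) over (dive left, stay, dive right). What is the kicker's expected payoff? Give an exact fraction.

Against (1/4, 7/12, 1/6), each row's expected payoff is left: 41/12; center: 25/6; right: 5/3.
Taking the (5/6, 1/12, 1/12)-weighted average: (5/6)·(41/12) + (1/12)·(25/6) + (1/12)·(5/3) = 10/3.

10/3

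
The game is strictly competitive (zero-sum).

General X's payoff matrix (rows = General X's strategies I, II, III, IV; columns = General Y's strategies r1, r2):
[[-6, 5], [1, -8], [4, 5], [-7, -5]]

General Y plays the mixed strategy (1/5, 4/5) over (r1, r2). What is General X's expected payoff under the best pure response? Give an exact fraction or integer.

I: (-6)·(1/5) + (5)·(4/5) = 14/5.
II: (1)·(1/5) + (-8)·(4/5) = -31/5.
III: (4)·(1/5) + (5)·(4/5) = 24/5.
IV: (-7)·(1/5) + (-5)·(4/5) = -27/5.
The best pure response is III with expected payoff 24/5.

24/5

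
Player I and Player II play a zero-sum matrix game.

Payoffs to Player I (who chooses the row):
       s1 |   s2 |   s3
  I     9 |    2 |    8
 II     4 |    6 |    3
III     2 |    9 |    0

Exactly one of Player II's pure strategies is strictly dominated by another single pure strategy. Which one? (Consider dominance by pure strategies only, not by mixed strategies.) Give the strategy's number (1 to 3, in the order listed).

Player II prefers columns that give Player I less. Compare s1 with s3: 8 < 9, 3 < 4, 0 < 2.
So s3 strictly dominates s1 for Player II; s1 is strictly dominated.

1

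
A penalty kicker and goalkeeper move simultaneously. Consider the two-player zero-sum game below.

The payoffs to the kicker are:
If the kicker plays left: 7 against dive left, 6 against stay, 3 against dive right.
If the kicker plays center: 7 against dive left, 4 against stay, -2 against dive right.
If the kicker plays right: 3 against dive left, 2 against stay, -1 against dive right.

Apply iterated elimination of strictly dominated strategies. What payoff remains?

3

Column dive left is strictly dominated by stay for the goalkeeper (6<7, 4<7, 2<3); eliminate dive left.
Row right is strictly dominated by row left (6>2, 3>-1); eliminate right.
Row center is strictly dominated by row left (6>4, 3>-2); eliminate center.
Column stay is strictly dominated by dive right for the goalkeeper (3<6); eliminate stay.
Only (left, dive right) remains, with payoff 3.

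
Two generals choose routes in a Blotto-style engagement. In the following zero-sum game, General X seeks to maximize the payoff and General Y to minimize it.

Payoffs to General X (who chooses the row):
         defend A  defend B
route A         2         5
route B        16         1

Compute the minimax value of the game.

13/3

Row minima are 2 and 1, so General X's maximin is 2; column maxima are 16 and 5, so General Y's minimax is 5. These differ, so the equilibrium is in mixed strategies.
Let General X play route A with probability p. General Y is indifferent when 2p + 16(1−p) = 5p + (1−p), giving p = 5/6.
Let General Y play defend A with probability q. General X is indifferent when 2q + 5(1−q) = 16q + (1−q), giving q = 2/9.
The value is 2·(2/9) + (5)·(7/9) = 13/3.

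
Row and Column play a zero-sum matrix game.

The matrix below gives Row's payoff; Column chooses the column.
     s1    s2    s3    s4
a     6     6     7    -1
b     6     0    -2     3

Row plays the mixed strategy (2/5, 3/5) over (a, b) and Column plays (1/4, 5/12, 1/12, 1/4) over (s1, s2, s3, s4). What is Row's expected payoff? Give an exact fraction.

Against (1/4, 5/12, 1/12, 1/4), each row's expected payoff is a: 13/3; b: 25/12.
Taking the (2/5, 3/5)-weighted average: (2/5)·(13/3) + (3/5)·(25/12) = 179/60.

179/60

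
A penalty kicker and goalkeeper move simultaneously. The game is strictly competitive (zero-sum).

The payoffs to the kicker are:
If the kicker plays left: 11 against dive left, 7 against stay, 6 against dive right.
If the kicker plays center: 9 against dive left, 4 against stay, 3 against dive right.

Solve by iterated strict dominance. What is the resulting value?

6

Row center is strictly dominated by row left (11>9, 7>4, 6>3); eliminate center.
Column dive left is strictly dominated by stay for the goalkeeper (7<11); eliminate dive left.
Column stay is strictly dominated by dive right for the goalkeeper (6<7); eliminate stay.
Only (left, dive right) remains, with payoff 6.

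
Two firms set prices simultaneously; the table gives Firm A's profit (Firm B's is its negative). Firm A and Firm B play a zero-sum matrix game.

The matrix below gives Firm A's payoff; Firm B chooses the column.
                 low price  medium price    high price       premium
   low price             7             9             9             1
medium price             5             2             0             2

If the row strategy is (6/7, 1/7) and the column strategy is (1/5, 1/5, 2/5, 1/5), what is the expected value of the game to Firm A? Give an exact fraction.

Against (1/5, 1/5, 2/5, 1/5), each row's expected payoff is low price: 7; medium price: 9/5.
Taking the (6/7, 1/7)-weighted average: (6/7)·(7) + (1/7)·(9/5) = 219/35.

219/35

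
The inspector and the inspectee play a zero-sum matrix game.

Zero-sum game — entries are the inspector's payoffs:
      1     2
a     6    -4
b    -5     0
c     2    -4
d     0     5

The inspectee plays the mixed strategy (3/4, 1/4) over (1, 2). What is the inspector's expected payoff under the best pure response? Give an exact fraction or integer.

7/2

a: (6)·(3/4) + (-4)·(1/4) = 7/2.
b: (-5)·(3/4) + (0)·(1/4) = -15/4.
c: (2)·(3/4) + (-4)·(1/4) = 1/2.
d: (0)·(3/4) + (5)·(1/4) = 5/4.
The best pure response is a with expected payoff 7/2.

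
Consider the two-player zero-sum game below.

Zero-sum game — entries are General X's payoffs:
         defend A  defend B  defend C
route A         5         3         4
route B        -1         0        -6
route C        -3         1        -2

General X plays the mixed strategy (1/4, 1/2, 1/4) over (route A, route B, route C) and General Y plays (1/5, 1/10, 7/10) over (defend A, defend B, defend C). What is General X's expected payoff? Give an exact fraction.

-33/20

Against (1/5, 1/10, 7/10), each row's expected payoff is route A: 41/10; route B: -22/5; route C: -19/10.
Taking the (1/4, 1/2, 1/4)-weighted average: (1/4)·(41/10) + (1/2)·(-22/5) + (1/4)·(-19/10) = -33/20.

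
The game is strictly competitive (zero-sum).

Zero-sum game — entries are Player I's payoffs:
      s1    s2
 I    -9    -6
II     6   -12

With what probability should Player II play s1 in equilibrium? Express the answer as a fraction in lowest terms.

Row minima are -9 and -12, so Player I's maximin is -9; column maxima are 6 and -6, so Player II's minimax is -6. These differ, so the equilibrium is in mixed strategies.
Let Player II play s1 with probability q. Player I is indifferent when −9q − 6(1−q) = 6q − 12(1−q), giving q = 2/7.

2/7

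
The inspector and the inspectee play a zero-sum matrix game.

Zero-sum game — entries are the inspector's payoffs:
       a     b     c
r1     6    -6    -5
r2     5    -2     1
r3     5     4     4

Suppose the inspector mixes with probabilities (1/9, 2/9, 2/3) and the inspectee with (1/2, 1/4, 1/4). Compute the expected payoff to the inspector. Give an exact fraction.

127/36

Against (1/2, 1/4, 1/4), each row's expected payoff is r1: 1/4; r2: 9/4; r3: 9/2.
Taking the (1/9, 2/9, 2/3)-weighted average: (1/9)·(1/4) + (2/9)·(9/4) + (2/3)·(9/2) = 127/36.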